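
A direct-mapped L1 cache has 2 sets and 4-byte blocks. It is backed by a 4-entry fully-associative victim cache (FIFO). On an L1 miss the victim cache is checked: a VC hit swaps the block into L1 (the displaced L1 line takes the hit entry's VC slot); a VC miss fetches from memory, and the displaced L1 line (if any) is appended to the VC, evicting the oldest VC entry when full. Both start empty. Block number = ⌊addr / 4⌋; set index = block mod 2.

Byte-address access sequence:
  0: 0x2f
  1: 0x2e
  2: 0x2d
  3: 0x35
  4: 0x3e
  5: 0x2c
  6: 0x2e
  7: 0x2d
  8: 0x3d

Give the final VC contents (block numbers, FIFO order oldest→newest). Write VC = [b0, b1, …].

VC = [11, 13]

  [0] addr=0x2f blk=11 s=1: MISS | VC []
  [1] addr=0x2e blk=11 s=1: L1-HIT | VC []
  [2] addr=0x2d blk=11 s=1: L1-HIT | VC []
  [3] addr=0x35 blk=13 s=1: MISS | VC [11]
  [4] addr=0x3e blk=15 s=1: MISS | VC [11, 13]
  [5] addr=0x2c blk=11 s=1: VC-HIT | VC [15, 13]
  [6] addr=0x2e blk=11 s=1: L1-HIT | VC [15, 13]
  [7] addr=0x2d blk=11 s=1: L1-HIT | VC [15, 13]
  [8] addr=0x3d blk=15 s=1: VC-HIT | VC [11, 13]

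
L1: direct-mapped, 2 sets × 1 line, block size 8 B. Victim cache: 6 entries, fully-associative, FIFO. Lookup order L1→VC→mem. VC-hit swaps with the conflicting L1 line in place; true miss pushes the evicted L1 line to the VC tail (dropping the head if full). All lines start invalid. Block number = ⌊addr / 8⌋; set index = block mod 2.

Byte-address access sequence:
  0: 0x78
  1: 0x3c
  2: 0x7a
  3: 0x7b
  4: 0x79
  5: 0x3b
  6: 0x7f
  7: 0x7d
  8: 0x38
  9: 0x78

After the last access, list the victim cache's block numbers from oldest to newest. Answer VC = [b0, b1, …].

VC = [7]

  [0] addr=0x78 blk=15 s=1: MISS | VC []
  [1] addr=0x3c blk=7 s=1: MISS | VC [15]
  [2] addr=0x7a blk=15 s=1: VC-HIT | VC [7]
  [3] addr=0x7b blk=15 s=1: L1-HIT | VC [7]
  [4] addr=0x79 blk=15 s=1: L1-HIT | VC [7]
  [5] addr=0x3b blk=7 s=1: VC-HIT | VC [15]
  [6] addr=0x7f blk=15 s=1: VC-HIT | VC [7]
  [7] addr=0x7d blk=15 s=1: L1-HIT | VC [7]
  [8] addr=0x38 blk=7 s=1: VC-HIT | VC [15]
  [9] addr=0x78 blk=15 s=1: VC-HIT | VC [7]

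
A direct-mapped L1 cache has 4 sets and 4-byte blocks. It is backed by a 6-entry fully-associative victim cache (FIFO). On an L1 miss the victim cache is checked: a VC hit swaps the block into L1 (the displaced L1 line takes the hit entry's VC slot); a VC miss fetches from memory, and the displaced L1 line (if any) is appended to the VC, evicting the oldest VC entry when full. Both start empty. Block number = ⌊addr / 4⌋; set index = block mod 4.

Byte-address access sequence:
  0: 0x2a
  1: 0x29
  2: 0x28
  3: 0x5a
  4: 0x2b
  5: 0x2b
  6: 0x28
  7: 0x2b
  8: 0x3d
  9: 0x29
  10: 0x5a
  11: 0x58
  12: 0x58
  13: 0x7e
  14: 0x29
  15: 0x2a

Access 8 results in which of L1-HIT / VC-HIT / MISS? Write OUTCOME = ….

OUTCOME = MISS

  [0] addr=0x2a blk=10 s=2: MISS | VC []
  [1] addr=0x29 blk=10 s=2: L1-HIT | VC []
  [2] addr=0x28 blk=10 s=2: L1-HIT | VC []
  [3] addr=0x5a blk=22 s=2: MISS | VC [10]
  [4] addr=0x2b blk=10 s=2: VC-HIT | VC [22]
  [5] addr=0x2b blk=10 s=2: L1-HIT | VC [22]
  [6] addr=0x28 blk=10 s=2: L1-HIT | VC [22]
  [7] addr=0x2b blk=10 s=2: L1-HIT | VC [22]
  [8] addr=0x3d blk=15 s=3: MISS | VC [22]
  [9] addr=0x29 blk=10 s=2: L1-HIT | VC [22]
  [10] addr=0x5a blk=22 s=2: VC-HIT | VC [10]
  [11] addr=0x58 blk=22 s=2: L1-HIT | VC [10]
  [12] addr=0x58 blk=22 s=2: L1-HIT | VC [10]
  [13] addr=0x7e blk=31 s=3: MISS | VC [10, 15]
  [14] addr=0x29 blk=10 s=2: VC-HIT | VC [22, 15]
  [15] addr=0x2a blk=10 s=2: L1-HIT | VC [22, 15]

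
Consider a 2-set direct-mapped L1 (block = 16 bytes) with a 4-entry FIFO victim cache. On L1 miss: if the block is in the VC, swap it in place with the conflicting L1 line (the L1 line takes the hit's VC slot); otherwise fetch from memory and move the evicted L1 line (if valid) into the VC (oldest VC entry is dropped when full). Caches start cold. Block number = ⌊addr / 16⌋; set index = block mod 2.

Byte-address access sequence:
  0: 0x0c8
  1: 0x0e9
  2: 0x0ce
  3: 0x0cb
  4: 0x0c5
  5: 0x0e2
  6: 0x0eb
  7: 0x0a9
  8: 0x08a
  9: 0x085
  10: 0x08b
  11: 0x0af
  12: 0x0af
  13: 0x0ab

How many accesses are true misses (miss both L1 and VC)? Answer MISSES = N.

MISSES = 4

0: 0xc8 (blk 12, set 0) → MISS  vc=[]
1: 0xe9 (blk 14, set 0) → MISS  vc=[12]
2: 0xce (blk 12, set 0) → VC-HIT  vc=[14]
3: 0xcb (blk 12, set 0) → L1-HIT  vc=[14]
4: 0xc5 (blk 12, set 0) → L1-HIT  vc=[14]
5: 0xe2 (blk 14, set 0) → VC-HIT  vc=[12]
6: 0xeb (blk 14, set 0) → L1-HIT  vc=[12]
7: 0xa9 (blk 10, set 0) → MISS  vc=[12, 14]
8: 0x8a (blk 8, set 0) → MISS  vc=[12, 14, 10]
9: 0x85 (blk 8, set 0) → L1-HIT  vc=[12, 14, 10]
10: 0x8b (blk 8, set 0) → L1-HIT  vc=[12, 14, 10]
11: 0xaf (blk 10, set 0) → VC-HIT  vc=[12, 14, 8]
12: 0xaf (blk 10, set 0) → L1-HIT  vc=[12, 14, 8]
13: 0xab (blk 10, set 0) → L1-HIT  vc=[12, 14, 8]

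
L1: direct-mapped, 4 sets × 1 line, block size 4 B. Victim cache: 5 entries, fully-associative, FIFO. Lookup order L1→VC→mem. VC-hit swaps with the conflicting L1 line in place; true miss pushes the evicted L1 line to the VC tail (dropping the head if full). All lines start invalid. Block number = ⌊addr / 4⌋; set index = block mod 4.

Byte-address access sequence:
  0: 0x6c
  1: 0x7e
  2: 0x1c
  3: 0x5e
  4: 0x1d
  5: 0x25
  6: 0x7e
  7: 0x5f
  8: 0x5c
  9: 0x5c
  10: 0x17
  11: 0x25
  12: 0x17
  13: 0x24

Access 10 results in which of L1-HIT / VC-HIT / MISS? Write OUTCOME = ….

OUTCOME = MISS

0: 0x6c (blk 27, set 3) → MISS  vc=[]
1: 0x7e (blk 31, set 3) → MISS  vc=[27]
2: 0x1c (blk 7, set 3) → MISS  vc=[27, 31]
3: 0x5e (blk 23, set 3) → MISS  vc=[27, 31, 7]
4: 0x1d (blk 7, set 3) → VC-HIT  vc=[27, 31, 23]
5: 0x25 (blk 9, set 1) → MISS  vc=[27, 31, 23]
6: 0x7e (blk 31, set 3) → VC-HIT  vc=[27, 7, 23]
7: 0x5f (blk 23, set 3) → VC-HIT  vc=[27, 7, 31]
8: 0x5c (blk 23, set 3) → L1-HIT  vc=[27, 7, 31]
9: 0x5c (blk 23, set 3) → L1-HIT  vc=[27, 7, 31]
10: 0x17 (blk 5, set 1) → MISS  vc=[27, 7, 31, 9]
11: 0x25 (blk 9, set 1) → VC-HIT  vc=[27, 7, 31, 5]
12: 0x17 (blk 5, set 1) → VC-HIT  vc=[27, 7, 31, 9]
13: 0x24 (blk 9, set 1) → VC-HIT  vc=[27, 7, 31, 5]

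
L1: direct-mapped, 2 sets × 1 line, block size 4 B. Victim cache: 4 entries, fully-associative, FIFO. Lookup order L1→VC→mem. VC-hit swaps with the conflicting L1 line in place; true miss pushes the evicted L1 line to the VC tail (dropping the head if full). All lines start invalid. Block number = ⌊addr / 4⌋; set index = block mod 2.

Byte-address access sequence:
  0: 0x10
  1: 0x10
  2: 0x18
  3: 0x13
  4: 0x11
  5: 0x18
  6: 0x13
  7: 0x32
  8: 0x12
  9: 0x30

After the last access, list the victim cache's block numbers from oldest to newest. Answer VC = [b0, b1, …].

VC = [6, 4]

#0 0x10→b4/s0 MISS; vc=[]
#1 0x10→b4/s0 L1-HIT; vc=[]
#2 0x18→b6/s0 MISS; vc=[4]
#3 0x13→b4/s0 VC-HIT; vc=[6]
#4 0x11→b4/s0 L1-HIT; vc=[6]
#5 0x18→b6/s0 VC-HIT; vc=[4]
#6 0x13→b4/s0 VC-HIT; vc=[6]
#7 0x32→b12/s0 MISS; vc=[6,4]
#8 0x12→b4/s0 VC-HIT; vc=[6,12]
#9 0x30→b12/s0 VC-HIT; vc=[6,4]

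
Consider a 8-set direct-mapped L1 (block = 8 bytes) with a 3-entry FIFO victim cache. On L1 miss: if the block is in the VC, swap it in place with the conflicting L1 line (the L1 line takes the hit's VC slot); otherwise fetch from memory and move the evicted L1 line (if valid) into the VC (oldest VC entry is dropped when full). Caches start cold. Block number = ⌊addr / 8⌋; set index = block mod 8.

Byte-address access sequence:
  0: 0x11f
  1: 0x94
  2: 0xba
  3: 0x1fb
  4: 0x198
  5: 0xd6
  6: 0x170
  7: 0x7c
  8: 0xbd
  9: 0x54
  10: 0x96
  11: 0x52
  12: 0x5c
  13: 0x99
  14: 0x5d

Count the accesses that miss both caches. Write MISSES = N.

MISSES = 13

  [0] addr=0x11f blk=35 s=3: MISS | VC []
  [1] addr=0x94 blk=18 s=2: MISS | VC []
  [2] addr=0xba blk=23 s=7: MISS | VC []
  [3] addr=0x1fb blk=63 s=7: MISS | VC [23]
  [4] addr=0x198 blk=51 s=3: MISS | VC [23, 35]
  [5] addr=0xd6 blk=26 s=2: MISS | VC [23, 35, 18]
  [6] addr=0x170 blk=46 s=6: MISS | VC [23, 35, 18]
  [7] addr=0x7c blk=15 s=7: MISS | VC [35, 18, 63]
  [8] addr=0xbd blk=23 s=7: MISS | VC [18, 63, 15]
  [9] addr=0x54 blk=10 s=2: MISS | VC [63, 15, 26]
  [10] addr=0x96 blk=18 s=2: MISS | VC [15, 26, 10]
  [11] addr=0x52 blk=10 s=2: VC-HIT | VC [15, 26, 18]
  [12] addr=0x5c blk=11 s=3: MISS | VC [26, 18, 51]
  [13] addr=0x99 blk=19 s=3: MISS | VC [18, 51, 11]
  [14] addr=0x5d blk=11 s=3: VC-HIT | VC [18, 51, 19]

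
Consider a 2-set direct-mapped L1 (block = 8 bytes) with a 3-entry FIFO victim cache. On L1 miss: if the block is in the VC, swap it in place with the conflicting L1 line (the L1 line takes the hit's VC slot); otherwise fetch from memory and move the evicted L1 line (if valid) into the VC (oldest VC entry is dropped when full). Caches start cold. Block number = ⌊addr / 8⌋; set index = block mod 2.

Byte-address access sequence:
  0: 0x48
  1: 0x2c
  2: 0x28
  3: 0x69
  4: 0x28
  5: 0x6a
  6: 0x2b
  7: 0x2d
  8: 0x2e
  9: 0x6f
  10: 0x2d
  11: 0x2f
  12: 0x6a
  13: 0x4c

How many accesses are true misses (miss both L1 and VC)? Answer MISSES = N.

MISSES = 3

0: 0x48 (blk 9, set 1) → MISS  vc=[]
1: 0x2c (blk 5, set 1) → MISS  vc=[9]
2: 0x28 (blk 5, set 1) → L1-HIT  vc=[9]
3: 0x69 (blk 13, set 1) → MISS  vc=[9, 5]
4: 0x28 (blk 5, set 1) → VC-HIT  vc=[9, 13]
5: 0x6a (blk 13, set 1) → VC-HIT  vc=[9, 5]
6: 0x2b (blk 5, set 1) → VC-HIT  vc=[9, 13]
7: 0x2d (blk 5, set 1) → L1-HIT  vc=[9, 13]
8: 0x2e (blk 5, set 1) → L1-HIT  vc=[9, 13]
9: 0x6f (blk 13, set 1) → VC-HIT  vc=[9, 5]
10: 0x2d (blk 5, set 1) → VC-HIT  vc=[9, 13]
11: 0x2f (blk 5, set 1) → L1-HIT  vc=[9, 13]
12: 0x6a (blk 13, set 1) → VC-HIT  vc=[9, 5]
13: 0x4c (blk 9, set 1) → VC-HIT  vc=[13, 5]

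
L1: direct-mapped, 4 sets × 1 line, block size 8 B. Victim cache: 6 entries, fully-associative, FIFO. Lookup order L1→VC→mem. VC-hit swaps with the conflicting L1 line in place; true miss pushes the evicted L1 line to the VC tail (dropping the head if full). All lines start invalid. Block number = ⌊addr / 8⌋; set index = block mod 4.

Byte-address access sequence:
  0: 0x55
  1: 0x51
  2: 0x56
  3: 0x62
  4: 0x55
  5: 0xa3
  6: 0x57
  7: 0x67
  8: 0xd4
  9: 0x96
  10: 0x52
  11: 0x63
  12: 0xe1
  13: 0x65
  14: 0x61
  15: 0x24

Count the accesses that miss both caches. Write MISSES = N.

MISSES = 7

  [0] addr=0x55 blk=10 s=2: MISS | VC []
  [1] addr=0x51 blk=10 s=2: L1-HIT | VC []
  [2] addr=0x56 blk=10 s=2: L1-HIT | VC []
  [3] addr=0x62 blk=12 s=0: MISS | VC []
  [4] addr=0x55 blk=10 s=2: L1-HIT | VC []
  [5] addr=0xa3 blk=20 s=0: MISS | VC [12]
  [6] addr=0x57 blk=10 s=2: L1-HIT | VC [12]
  [7] addr=0x67 blk=12 s=0: VC-HIT | VC [20]
  [8] addr=0xd4 blk=26 s=2: MISS | VC [20, 10]
  [9] addr=0x96 blk=18 s=2: MISS | VC [20, 10, 26]
  [10] addr=0x52 blk=10 s=2: VC-HIT | VC [20, 18, 26]
  [11] addr=0x63 blk=12 s=0: L1-HIT | VC [20, 18, 26]
  [12] addr=0xe1 blk=28 s=0: MISS | VC [20, 18, 26, 12]
  [13] addr=0x65 blk=12 s=0: VC-HIT | VC [20, 18, 26, 28]
  [14] addr=0x61 blk=12 s=0: L1-HIT | VC [20, 18, 26, 28]
  [15] addr=0x24 blk=4 s=0: MISS | VC [20, 18, 26, 28, 12]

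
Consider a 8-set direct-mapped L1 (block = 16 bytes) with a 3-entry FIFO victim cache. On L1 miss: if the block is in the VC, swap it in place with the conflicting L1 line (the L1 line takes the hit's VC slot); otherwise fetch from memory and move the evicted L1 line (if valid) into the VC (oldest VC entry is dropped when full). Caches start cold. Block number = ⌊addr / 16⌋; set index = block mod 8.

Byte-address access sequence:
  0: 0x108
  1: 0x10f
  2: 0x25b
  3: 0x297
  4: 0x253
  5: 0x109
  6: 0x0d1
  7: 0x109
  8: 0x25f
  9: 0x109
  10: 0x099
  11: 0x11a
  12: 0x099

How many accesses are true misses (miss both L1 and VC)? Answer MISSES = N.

MISSES = 6

#0 0x108→b16/s0 MISS; vc=[]
#1 0x10f→b16/s0 L1-HIT; vc=[]
#2 0x25b→b37/s5 MISS; vc=[]
#3 0x297→b41/s1 MISS; vc=[]
#4 0x253→b37/s5 L1-HIT; vc=[]
#5 0x109→b16/s0 L1-HIT; vc=[]
#6 0xd1→b13/s5 MISS; vc=[37]
#7 0x109→b16/s0 L1-HIT; vc=[37]
#8 0x25f→b37/s5 VC-HIT; vc=[13]
#9 0x109→b16/s0 L1-HIT; vc=[13]
#10 0x99→b9/s1 MISS; vc=[13,41]
#11 0x11a→b17/s1 MISS; vc=[13,41,9]
#12 0x99→b9/s1 VC-HIT; vc=[13,41,17]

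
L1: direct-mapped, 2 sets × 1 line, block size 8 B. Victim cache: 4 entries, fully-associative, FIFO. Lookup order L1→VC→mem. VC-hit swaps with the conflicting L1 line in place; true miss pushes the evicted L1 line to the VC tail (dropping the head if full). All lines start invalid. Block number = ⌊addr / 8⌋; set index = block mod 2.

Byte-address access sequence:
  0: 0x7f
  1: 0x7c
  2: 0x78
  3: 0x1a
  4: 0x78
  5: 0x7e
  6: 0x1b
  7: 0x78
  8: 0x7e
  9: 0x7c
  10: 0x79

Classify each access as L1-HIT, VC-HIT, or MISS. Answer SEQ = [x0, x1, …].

#0 0x7f→b15/s1 MISS; vc=[]
#1 0x7c→b15/s1 L1-HIT; vc=[]
#2 0x78→b15/s1 L1-HIT; vc=[]
#3 0x1a→b3/s1 MISS; vc=[15]
#4 0x78→b15/s1 VC-HIT; vc=[3]
#5 0x7e→b15/s1 L1-HIT; vc=[3]
#6 0x1b→b3/s1 VC-HIT; vc=[15]
#7 0x78→b15/s1 VC-HIT; vc=[3]
#8 0x7e→b15/s1 L1-HIT; vc=[3]
#9 0x7c→b15/s1 L1-HIT; vc=[3]
#10 0x79→b15/s1 L1-HIT; vc=[3]

SEQ = [MISS, L1-HIT, L1-HIT, MISS, VC-HIT, L1-HIT, VC-HIT, VC-HIT, L1-HIT, L1-HIT, L1-HIT]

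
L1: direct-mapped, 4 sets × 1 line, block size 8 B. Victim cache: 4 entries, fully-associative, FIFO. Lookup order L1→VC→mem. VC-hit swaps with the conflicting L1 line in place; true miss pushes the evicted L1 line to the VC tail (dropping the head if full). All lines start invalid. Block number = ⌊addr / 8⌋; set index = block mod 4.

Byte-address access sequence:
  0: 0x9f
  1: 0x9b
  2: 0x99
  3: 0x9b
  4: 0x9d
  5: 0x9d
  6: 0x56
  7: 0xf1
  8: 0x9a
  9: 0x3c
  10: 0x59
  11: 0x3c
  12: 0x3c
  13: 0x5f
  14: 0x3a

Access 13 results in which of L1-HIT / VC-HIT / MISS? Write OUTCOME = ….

OUTCOME = VC-HIT

0: 0x9f (blk 19, set 3) → MISS  vc=[]
1: 0x9b (blk 19, set 3) → L1-HIT  vc=[]
2: 0x99 (blk 19, set 3) → L1-HIT  vc=[]
3: 0x9b (blk 19, set 3) → L1-HIT  vc=[]
4: 0x9d (blk 19, set 3) → L1-HIT  vc=[]
5: 0x9d (blk 19, set 3) → L1-HIT  vc=[]
6: 0x56 (blk 10, set 2) → MISS  vc=[]
7: 0xf1 (blk 30, set 2) → MISS  vc=[10]
8: 0x9a (blk 19, set 3) → L1-HIT  vc=[10]
9: 0x3c (blk 7, set 3) → MISS  vc=[10, 19]
10: 0x59 (blk 11, set 3) → MISS  vc=[10, 19, 7]
11: 0x3c (blk 7, set 3) → VC-HIT  vc=[10, 19, 11]
12: 0x3c (blk 7, set 3) → L1-HIT  vc=[10, 19, 11]
13: 0x5f (blk 11, set 3) → VC-HIT  vc=[10, 19, 7]
14: 0x3a (blk 7, set 3) → VC-HIT  vc=[10, 19, 11]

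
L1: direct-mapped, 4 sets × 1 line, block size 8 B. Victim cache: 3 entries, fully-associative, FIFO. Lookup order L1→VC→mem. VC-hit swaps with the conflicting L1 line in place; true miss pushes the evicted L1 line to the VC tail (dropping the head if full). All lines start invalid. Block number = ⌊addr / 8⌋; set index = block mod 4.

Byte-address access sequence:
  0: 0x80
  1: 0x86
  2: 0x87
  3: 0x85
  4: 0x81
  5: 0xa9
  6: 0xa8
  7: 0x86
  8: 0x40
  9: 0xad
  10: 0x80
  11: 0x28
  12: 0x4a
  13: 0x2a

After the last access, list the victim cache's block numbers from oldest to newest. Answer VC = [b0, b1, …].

0: 0x80 (blk 16, set 0) → MISS  vc=[]
1: 0x86 (blk 16, set 0) → L1-HIT  vc=[]
2: 0x87 (blk 16, set 0) → L1-HIT  vc=[]
3: 0x85 (blk 16, set 0) → L1-HIT  vc=[]
4: 0x81 (blk 16, set 0) → L1-HIT  vc=[]
5: 0xa9 (blk 21, set 1) → MISS  vc=[]
6: 0xa8 (blk 21, set 1) → L1-HIT  vc=[]
7: 0x86 (blk 16, set 0) → L1-HIT  vc=[]
8: 0x40 (blk 8, set 0) → MISS  vc=[16]
9: 0xad (blk 21, set 1) → L1-HIT  vc=[16]
10: 0x80 (blk 16, set 0) → VC-HIT  vc=[8]
11: 0x28 (blk 5, set 1) → MISS  vc=[8, 21]
12: 0x4a (blk 9, set 1) → MISS  vc=[8, 21, 5]
13: 0x2a (blk 5, set 1) → VC-HIT  vc=[8, 21, 9]

VC = [8, 21, 9]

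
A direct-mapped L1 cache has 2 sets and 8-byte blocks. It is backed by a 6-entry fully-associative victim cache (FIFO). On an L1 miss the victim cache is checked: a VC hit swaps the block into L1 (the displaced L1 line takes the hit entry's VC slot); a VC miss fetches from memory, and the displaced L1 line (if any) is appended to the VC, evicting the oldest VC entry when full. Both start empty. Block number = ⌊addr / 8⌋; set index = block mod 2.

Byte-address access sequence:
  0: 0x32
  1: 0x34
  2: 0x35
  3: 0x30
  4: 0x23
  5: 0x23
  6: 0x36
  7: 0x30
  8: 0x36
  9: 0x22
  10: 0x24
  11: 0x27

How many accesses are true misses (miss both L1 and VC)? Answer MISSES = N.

#0 0x32→b6/s0 MISS; vc=[]
#1 0x34→b6/s0 L1-HIT; vc=[]
#2 0x35→b6/s0 L1-HIT; vc=[]
#3 0x30→b6/s0 L1-HIT; vc=[]
#4 0x23→b4/s0 MISS; vc=[6]
#5 0x23→b4/s0 L1-HIT; vc=[6]
#6 0x36→b6/s0 VC-HIT; vc=[4]
#7 0x30→b6/s0 L1-HIT; vc=[4]
#8 0x36→b6/s0 L1-HIT; vc=[4]
#9 0x22→b4/s0 VC-HIT; vc=[6]
#10 0x24→b4/s0 L1-HIT; vc=[6]
#11 0x27→b4/s0 L1-HIT; vc=[6]

MISSES = 2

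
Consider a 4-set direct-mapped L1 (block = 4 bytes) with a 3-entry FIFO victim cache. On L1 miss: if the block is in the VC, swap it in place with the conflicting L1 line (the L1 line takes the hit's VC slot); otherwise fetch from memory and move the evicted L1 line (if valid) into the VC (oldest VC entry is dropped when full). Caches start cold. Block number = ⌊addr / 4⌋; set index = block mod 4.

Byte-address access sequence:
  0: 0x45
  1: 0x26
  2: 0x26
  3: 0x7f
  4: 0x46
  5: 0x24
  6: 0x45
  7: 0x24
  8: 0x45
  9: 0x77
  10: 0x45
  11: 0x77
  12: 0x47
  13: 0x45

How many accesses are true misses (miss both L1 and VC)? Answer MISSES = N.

MISSES = 4

#0 0x45→b17/s1 MISS; vc=[]
#1 0x26→b9/s1 MISS; vc=[17]
#2 0x26→b9/s1 L1-HIT; vc=[17]
#3 0x7f→b31/s3 MISS; vc=[17]
#4 0x46→b17/s1 VC-HIT; vc=[9]
#5 0x24→b9/s1 VC-HIT; vc=[17]
#6 0x45→b17/s1 VC-HIT; vc=[9]
#7 0x24→b9/s1 VC-HIT; vc=[17]
#8 0x45→b17/s1 VC-HIT; vc=[9]
#9 0x77→b29/s1 MISS; vc=[9,17]
#10 0x45→b17/s1 VC-HIT; vc=[9,29]
#11 0x77→b29/s1 VC-HIT; vc=[9,17]
#12 0x47→b17/s1 VC-HIT; vc=[9,29]
#13 0x45→b17/s1 L1-HIT; vc=[9,29]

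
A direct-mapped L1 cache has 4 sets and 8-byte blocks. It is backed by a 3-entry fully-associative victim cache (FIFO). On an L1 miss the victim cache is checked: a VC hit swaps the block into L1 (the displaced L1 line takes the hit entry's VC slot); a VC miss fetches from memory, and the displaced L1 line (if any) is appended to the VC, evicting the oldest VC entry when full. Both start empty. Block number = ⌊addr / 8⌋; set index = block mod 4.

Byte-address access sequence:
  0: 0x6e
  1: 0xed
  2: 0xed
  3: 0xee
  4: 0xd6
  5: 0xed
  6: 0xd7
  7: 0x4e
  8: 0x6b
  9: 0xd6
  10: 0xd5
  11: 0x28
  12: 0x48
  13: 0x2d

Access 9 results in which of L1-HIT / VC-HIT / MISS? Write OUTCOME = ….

OUTCOME = L1-HIT

  [0] addr=0x6e blk=13 s=1: MISS | VC []
  [1] addr=0xed blk=29 s=1: MISS | VC [13]
  [2] addr=0xed blk=29 s=1: L1-HIT | VC [13]
  [3] addr=0xee blk=29 s=1: L1-HIT | VC [13]
  [4] addr=0xd6 blk=26 s=2: MISS | VC [13]
  [5] addr=0xed blk=29 s=1: L1-HIT | VC [13]
  [6] addr=0xd7 blk=26 s=2: L1-HIT | VC [13]
  [7] addr=0x4e blk=9 s=1: MISS | VC [13, 29]
  [8] addr=0x6b blk=13 s=1: VC-HIT | VC [9, 29]
  [9] addr=0xd6 blk=26 s=2: L1-HIT | VC [9, 29]
  [10] addr=0xd5 blk=26 s=2: L1-HIT | VC [9, 29]
  [11] addr=0x28 blk=5 s=1: MISS | VC [9, 29, 13]
  [12] addr=0x48 blk=9 s=1: VC-HIT | VC [5, 29, 13]
  [13] addr=0x2d blk=5 s=1: VC-HIT | VC [9, 29, 13]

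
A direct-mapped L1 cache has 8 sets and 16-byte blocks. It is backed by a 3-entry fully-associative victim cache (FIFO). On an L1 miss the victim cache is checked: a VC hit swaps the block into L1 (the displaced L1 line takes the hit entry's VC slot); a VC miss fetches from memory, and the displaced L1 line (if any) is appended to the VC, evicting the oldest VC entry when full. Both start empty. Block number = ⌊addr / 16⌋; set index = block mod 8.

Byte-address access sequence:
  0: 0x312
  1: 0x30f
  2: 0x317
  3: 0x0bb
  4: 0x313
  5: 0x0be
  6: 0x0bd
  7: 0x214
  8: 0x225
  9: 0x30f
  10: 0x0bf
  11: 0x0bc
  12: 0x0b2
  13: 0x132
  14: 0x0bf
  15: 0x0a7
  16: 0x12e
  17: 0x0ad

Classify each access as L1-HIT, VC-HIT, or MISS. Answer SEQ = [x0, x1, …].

SEQ = [MISS, MISS, L1-HIT, MISS, L1-HIT, L1-HIT, L1-HIT, MISS, MISS, L1-HIT, L1-HIT, L1-HIT, L1-HIT, MISS, VC-HIT, MISS, MISS, VC-HIT]

0: 0x312 (blk 49, set 1) → MISS  vc=[]
1: 0x30f (blk 48, set 0) → MISS  vc=[]
2: 0x317 (blk 49, set 1) → L1-HIT  vc=[]
3: 0xbb (blk 11, set 3) → MISS  vc=[]
4: 0x313 (blk 49, set 1) → L1-HIT  vc=[]
5: 0xbe (blk 11, set 3) → L1-HIT  vc=[]
6: 0xbd (blk 11, set 3) → L1-HIT  vc=[]
7: 0x214 (blk 33, set 1) → MISS  vc=[49]
8: 0x225 (blk 34, set 2) → MISS  vc=[49]
9: 0x30f (blk 48, set 0) → L1-HIT  vc=[49]
10: 0xbf (blk 11, set 3) → L1-HIT  vc=[49]
11: 0xbc (blk 11, set 3) → L1-HIT  vc=[49]
12: 0xb2 (blk 11, set 3) → L1-HIT  vc=[49]
13: 0x132 (blk 19, set 3) → MISS  vc=[49, 11]
14: 0xbf (blk 11, set 3) → VC-HIT  vc=[49, 19]
15: 0xa7 (blk 10, set 2) → MISS  vc=[49, 19, 34]
16: 0x12e (blk 18, set 2) → MISS  vc=[19, 34, 10]
17: 0xad (blk 10, set 2) → VC-HIT  vc=[19, 34, 18]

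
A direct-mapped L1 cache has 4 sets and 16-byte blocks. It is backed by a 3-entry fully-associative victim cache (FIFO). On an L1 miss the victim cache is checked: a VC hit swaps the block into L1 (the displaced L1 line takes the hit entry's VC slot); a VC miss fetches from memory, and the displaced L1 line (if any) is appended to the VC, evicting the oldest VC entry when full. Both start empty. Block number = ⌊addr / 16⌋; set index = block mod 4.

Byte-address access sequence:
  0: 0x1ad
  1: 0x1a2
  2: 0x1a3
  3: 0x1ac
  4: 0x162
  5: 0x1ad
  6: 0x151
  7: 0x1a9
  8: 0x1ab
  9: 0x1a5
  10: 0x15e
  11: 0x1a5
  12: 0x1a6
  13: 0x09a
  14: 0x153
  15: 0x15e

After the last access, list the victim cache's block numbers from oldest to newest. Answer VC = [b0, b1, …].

  [0] addr=0x1ad blk=26 s=2: MISS | VC []
  [1] addr=0x1a2 blk=26 s=2: L1-HIT | VC []
  [2] addr=0x1a3 blk=26 s=2: L1-HIT | VC []
  [3] addr=0x1ac blk=26 s=2: L1-HIT | VC []
  [4] addr=0x162 blk=22 s=2: MISS | VC [26]
  [5] addr=0x1ad blk=26 s=2: VC-HIT | VC [22]
  [6] addr=0x151 blk=21 s=1: MISS | VC [22]
  [7] addr=0x1a9 blk=26 s=2: L1-HIT | VC [22]
  [8] addr=0x1ab blk=26 s=2: L1-HIT | VC [22]
  [9] addr=0x1a5 blk=26 s=2: L1-HIT | VC [22]
  [10] addr=0x15e blk=21 s=1: L1-HIT | VC [22]
  [11] addr=0x1a5 blk=26 s=2: L1-HIT | VC [22]
  [12] addr=0x1a6 blk=26 s=2: L1-HIT | VC [22]
  [13] addr=0x9a blk=9 s=1: MISS | VC [22, 21]
  [14] addr=0x153 blk=21 s=1: VC-HIT | VC [22, 9]
  [15] addr=0x15e blk=21 s=1: L1-HIT | VC [22, 9]

VC = [22, 9]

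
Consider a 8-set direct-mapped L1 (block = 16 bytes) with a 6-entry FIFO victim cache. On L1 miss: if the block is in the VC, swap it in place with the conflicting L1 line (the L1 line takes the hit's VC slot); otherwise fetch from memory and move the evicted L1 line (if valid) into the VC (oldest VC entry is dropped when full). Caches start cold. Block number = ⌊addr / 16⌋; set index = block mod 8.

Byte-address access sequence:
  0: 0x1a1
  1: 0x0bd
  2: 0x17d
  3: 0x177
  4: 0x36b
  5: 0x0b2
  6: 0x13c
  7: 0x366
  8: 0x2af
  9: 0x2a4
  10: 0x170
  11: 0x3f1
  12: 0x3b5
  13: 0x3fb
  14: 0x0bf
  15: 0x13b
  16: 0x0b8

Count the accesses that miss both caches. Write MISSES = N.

  [0] addr=0x1a1 blk=26 s=2: MISS | VC []
  [1] addr=0xbd blk=11 s=3: MISS | VC []
  [2] addr=0x17d blk=23 s=7: MISS | VC []
  [3] addr=0x177 blk=23 s=7: L1-HIT | VC []
  [4] addr=0x36b blk=54 s=6: MISS | VC []
  [5] addr=0xb2 blk=11 s=3: L1-HIT | VC []
  [6] addr=0x13c blk=19 s=3: MISS | VC [11]
  [7] addr=0x366 blk=54 s=6: L1-HIT | VC [11]
  [8] addr=0x2af blk=42 s=2: MISS | VC [11, 26]
  [9] addr=0x2a4 blk=42 s=2: L1-HIT | VC [11, 26]
  [10] addr=0x170 blk=23 s=7: L1-HIT | VC [11, 26]
  [11] addr=0x3f1 blk=63 s=7: MISS | VC [11, 26, 23]
  [12] addr=0x3b5 blk=59 s=3: MISS | VC [11, 26, 23, 19]
  [13] addr=0x3fb blk=63 s=7: L1-HIT | VC [11, 26, 23, 19]
  [14] addr=0xbf blk=11 s=3: VC-HIT | VC [59, 26, 23, 19]
  [15] addr=0x13b blk=19 s=3: VC-HIT | VC [59, 26, 23, 11]
  [16] addr=0xb8 blk=11 s=3: VC-HIT | VC [59, 26, 23, 19]

MISSES = 8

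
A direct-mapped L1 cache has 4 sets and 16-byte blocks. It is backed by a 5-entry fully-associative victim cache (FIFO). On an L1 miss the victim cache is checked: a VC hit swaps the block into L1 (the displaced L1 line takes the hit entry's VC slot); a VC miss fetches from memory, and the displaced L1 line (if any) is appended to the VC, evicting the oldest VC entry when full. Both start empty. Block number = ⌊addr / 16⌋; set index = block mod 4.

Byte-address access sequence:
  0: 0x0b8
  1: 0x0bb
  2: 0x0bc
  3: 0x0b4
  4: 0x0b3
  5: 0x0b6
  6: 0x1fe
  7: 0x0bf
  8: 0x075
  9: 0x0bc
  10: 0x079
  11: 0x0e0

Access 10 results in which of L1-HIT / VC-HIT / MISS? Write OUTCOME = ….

OUTCOME = VC-HIT

#0 0xb8→b11/s3 MISS; vc=[]
#1 0xbb→b11/s3 L1-HIT; vc=[]
#2 0xbc→b11/s3 L1-HIT; vc=[]
#3 0xb4→b11/s3 L1-HIT; vc=[]
#4 0xb3→b11/s3 L1-HIT; vc=[]
#5 0xb6→b11/s3 L1-HIT; vc=[]
#6 0x1fe→b31/s3 MISS; vc=[11]
#7 0xbf→b11/s3 VC-HIT; vc=[31]
#8 0x75→b7/s3 MISS; vc=[31,11]
#9 0xbc→b11/s3 VC-HIT; vc=[31,7]
#10 0x79→b7/s3 VC-HIT; vc=[31,11]
#11 0xe0→b14/s2 MISS; vc=[31,11]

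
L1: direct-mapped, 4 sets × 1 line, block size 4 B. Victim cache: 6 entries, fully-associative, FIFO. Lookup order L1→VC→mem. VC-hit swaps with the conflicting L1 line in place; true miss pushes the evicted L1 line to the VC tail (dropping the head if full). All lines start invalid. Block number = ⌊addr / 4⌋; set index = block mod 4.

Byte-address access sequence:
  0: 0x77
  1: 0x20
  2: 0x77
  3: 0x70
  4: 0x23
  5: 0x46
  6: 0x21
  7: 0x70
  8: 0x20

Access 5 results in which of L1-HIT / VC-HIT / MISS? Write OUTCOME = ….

  [0] addr=0x77 blk=29 s=1: MISS | VC []
  [1] addr=0x20 blk=8 s=0: MISS | VC []
  [2] addr=0x77 blk=29 s=1: L1-HIT | VC []
  [3] addr=0x70 blk=28 s=0: MISS | VC [8]
  [4] addr=0x23 blk=8 s=0: VC-HIT | VC [28]
  [5] addr=0x46 blk=17 s=1: MISS | VC [28, 29]
  [6] addr=0x21 blk=8 s=0: L1-HIT | VC [28, 29]
  [7] addr=0x70 blk=28 s=0: VC-HIT | VC [8, 29]
  [8] addr=0x20 blk=8 s=0: VC-HIT | VC [28, 29]

OUTCOME = MISS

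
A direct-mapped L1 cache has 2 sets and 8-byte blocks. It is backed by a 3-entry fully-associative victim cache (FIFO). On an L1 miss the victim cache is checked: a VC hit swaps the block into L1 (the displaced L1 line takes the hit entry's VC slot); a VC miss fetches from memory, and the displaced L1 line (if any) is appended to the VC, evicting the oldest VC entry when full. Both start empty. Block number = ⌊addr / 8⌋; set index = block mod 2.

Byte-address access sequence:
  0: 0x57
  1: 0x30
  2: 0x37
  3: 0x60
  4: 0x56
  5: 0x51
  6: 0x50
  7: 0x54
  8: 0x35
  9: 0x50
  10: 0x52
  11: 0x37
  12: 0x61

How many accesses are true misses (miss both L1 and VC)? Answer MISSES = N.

MISSES = 3

  [0] addr=0x57 blk=10 s=0: MISS | VC []
  [1] addr=0x30 blk=6 s=0: MISS | VC [10]
  [2] addr=0x37 blk=6 s=0: L1-HIT | VC [10]
  [3] addr=0x60 blk=12 s=0: MISS | VC [10, 6]
  [4] addr=0x56 blk=10 s=0: VC-HIT | VC [12, 6]
  [5] addr=0x51 blk=10 s=0: L1-HIT | VC [12, 6]
  [6] addr=0x50 blk=10 s=0: L1-HIT | VC [12, 6]
  [7] addr=0x54 blk=10 s=0: L1-HIT | VC [12, 6]
  [8] addr=0x35 blk=6 s=0: VC-HIT | VC [12, 10]
  [9] addr=0x50 blk=10 s=0: VC-HIT | VC [12, 6]
  [10] addr=0x52 blk=10 s=0: L1-HIT | VC [12, 6]
  [11] addr=0x37 blk=6 s=0: VC-HIT | VC [12, 10]
  [12] addr=0x61 blk=12 s=0: VC-HIT | VC [6, 10]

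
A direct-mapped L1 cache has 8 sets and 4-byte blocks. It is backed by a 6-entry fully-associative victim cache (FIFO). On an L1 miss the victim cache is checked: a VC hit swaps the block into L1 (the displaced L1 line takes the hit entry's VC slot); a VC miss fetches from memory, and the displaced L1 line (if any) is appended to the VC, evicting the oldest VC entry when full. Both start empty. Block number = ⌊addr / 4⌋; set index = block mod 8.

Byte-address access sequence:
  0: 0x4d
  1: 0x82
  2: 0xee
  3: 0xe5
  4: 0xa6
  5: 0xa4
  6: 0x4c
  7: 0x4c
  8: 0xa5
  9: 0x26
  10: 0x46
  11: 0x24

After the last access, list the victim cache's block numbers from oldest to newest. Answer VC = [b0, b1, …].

VC = [59, 57, 41, 17]

  [0] addr=0x4d blk=19 s=3: MISS | VC []
  [1] addr=0x82 blk=32 s=0: MISS | VC []
  [2] addr=0xee blk=59 s=3: MISS | VC [19]
  [3] addr=0xe5 blk=57 s=1: MISS | VC [19]
  [4] addr=0xa6 blk=41 s=1: MISS | VC [19, 57]
  [5] addr=0xa4 blk=41 s=1: L1-HIT | VC [19, 57]
  [6] addr=0x4c blk=19 s=3: VC-HIT | VC [59, 57]
  [7] addr=0x4c blk=19 s=3: L1-HIT | VC [59, 57]
  [8] addr=0xa5 blk=41 s=1: L1-HIT | VC [59, 57]
  [9] addr=0x26 blk=9 s=1: MISS | VC [59, 57, 41]
  [10] addr=0x46 blk=17 s=1: MISS | VC [59, 57, 41, 9]
  [11] addr=0x24 blk=9 s=1: VC-HIT | VC [59, 57, 41, 17]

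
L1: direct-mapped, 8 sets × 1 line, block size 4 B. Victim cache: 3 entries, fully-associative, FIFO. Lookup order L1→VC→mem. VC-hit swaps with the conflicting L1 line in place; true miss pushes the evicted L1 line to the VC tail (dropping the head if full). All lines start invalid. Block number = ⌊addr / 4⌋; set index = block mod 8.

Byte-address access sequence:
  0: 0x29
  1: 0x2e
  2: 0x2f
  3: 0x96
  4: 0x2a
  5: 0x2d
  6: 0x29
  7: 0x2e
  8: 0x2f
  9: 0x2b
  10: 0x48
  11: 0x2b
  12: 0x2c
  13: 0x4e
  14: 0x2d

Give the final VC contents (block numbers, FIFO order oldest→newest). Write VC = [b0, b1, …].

VC = [18, 19]

  [0] addr=0x29 blk=10 s=2: MISS | VC []
  [1] addr=0x2e blk=11 s=3: MISS | VC []
  [2] addr=0x2f blk=11 s=3: L1-HIT | VC []
  [3] addr=0x96 blk=37 s=5: MISS | VC []
  [4] addr=0x2a blk=10 s=2: L1-HIT | VC []
  [5] addr=0x2d blk=11 s=3: L1-HIT | VC []
  [6] addr=0x29 blk=10 s=2: L1-HIT | VC []
  [7] addr=0x2e blk=11 s=3: L1-HIT | VC []
  [8] addr=0x2f blk=11 s=3: L1-HIT | VC []
  [9] addr=0x2b blk=10 s=2: L1-HIT | VC []
  [10] addr=0x48 blk=18 s=2: MISS | VC [10]
  [11] addr=0x2b blk=10 s=2: VC-HIT | VC [18]
  [12] addr=0x2c blk=11 s=3: L1-HIT | VC [18]
  [13] addr=0x4e blk=19 s=3: MISS | VC [18, 11]
  [14] addr=0x2d blk=11 s=3: VC-HIT | VC [18, 19]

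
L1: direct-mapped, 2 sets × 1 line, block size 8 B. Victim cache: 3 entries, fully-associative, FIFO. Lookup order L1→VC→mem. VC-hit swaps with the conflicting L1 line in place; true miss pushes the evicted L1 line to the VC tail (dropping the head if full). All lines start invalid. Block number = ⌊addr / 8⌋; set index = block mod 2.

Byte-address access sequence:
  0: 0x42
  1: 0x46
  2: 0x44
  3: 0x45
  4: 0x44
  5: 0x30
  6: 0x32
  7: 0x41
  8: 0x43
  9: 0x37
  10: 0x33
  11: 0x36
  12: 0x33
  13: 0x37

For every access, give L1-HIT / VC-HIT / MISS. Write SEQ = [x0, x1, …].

SEQ = [MISS, L1-HIT, L1-HIT, L1-HIT, L1-HIT, MISS, L1-HIT, VC-HIT, L1-HIT, VC-HIT, L1-HIT, L1-HIT, L1-HIT, L1-HIT]

  [0] addr=0x42 blk=8 s=0: MISS | VC []
  [1] addr=0x46 blk=8 s=0: L1-HIT | VC []
  [2] addr=0x44 blk=8 s=0: L1-HIT | VC []
  [3] addr=0x45 blk=8 s=0: L1-HIT | VC []
  [4] addr=0x44 blk=8 s=0: L1-HIT | VC []
  [5] addr=0x30 blk=6 s=0: MISS | VC [8]
  [6] addr=0x32 blk=6 s=0: L1-HIT | VC [8]
  [7] addr=0x41 blk=8 s=0: VC-HIT | VC [6]
  [8] addr=0x43 blk=8 s=0: L1-HIT | VC [6]
  [9] addr=0x37 blk=6 s=0: VC-HIT | VC [8]
  [10] addr=0x33 blk=6 s=0: L1-HIT | VC [8]
  [11] addr=0x36 blk=6 s=0: L1-HIT | VC [8]
  [12] addr=0x33 blk=6 s=0: L1-HIT | VC [8]
  [13] addr=0x37 blk=6 s=0: L1-HIT | VC [8]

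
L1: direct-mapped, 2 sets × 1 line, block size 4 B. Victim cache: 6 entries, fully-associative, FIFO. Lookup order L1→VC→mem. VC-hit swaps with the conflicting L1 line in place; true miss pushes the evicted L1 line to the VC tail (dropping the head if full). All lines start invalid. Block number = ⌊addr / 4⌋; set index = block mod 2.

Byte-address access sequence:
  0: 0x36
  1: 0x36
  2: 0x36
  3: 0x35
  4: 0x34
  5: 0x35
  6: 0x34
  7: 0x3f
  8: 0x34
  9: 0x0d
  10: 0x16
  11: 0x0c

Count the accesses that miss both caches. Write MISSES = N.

MISSES = 4

#0 0x36→b13/s1 MISS; vc=[]
#1 0x36→b13/s1 L1-HIT; vc=[]
#2 0x36→b13/s1 L1-HIT; vc=[]
#3 0x35→b13/s1 L1-HIT; vc=[]
#4 0x34→b13/s1 L1-HIT; vc=[]
#5 0x35→b13/s1 L1-HIT; vc=[]
#6 0x34→b13/s1 L1-HIT; vc=[]
#7 0x3f→b15/s1 MISS; vc=[13]
#8 0x34→b13/s1 VC-HIT; vc=[15]
#9 0xd→b3/s1 MISS; vc=[15,13]
#10 0x16→b5/s1 MISS; vc=[15,13,3]
#11 0xc→b3/s1 VC-HIT; vc=[15,13,5]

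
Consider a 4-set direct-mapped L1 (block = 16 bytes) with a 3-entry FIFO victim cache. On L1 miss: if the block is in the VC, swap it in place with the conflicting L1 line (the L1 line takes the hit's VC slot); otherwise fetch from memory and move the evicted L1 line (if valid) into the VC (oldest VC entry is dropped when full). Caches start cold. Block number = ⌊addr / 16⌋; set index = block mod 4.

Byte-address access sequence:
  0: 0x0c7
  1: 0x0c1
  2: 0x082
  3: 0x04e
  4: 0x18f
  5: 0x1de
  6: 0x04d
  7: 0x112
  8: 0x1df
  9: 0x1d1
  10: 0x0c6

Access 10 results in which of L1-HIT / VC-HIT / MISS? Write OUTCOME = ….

#0 0xc7→b12/s0 MISS; vc=[]
#1 0xc1→b12/s0 L1-HIT; vc=[]
#2 0x82→b8/s0 MISS; vc=[12]
#3 0x4e→b4/s0 MISS; vc=[12,8]
#4 0x18f→b24/s0 MISS; vc=[12,8,4]
#5 0x1de→b29/s1 MISS; vc=[12,8,4]
#6 0x4d→b4/s0 VC-HIT; vc=[12,8,24]
#7 0x112→b17/s1 MISS; vc=[8,24,29]
#8 0x1df→b29/s1 VC-HIT; vc=[8,24,17]
#9 0x1d1→b29/s1 L1-HIT; vc=[8,24,17]
#10 0xc6→b12/s0 MISS; vc=[24,17,4]

OUTCOME = MISS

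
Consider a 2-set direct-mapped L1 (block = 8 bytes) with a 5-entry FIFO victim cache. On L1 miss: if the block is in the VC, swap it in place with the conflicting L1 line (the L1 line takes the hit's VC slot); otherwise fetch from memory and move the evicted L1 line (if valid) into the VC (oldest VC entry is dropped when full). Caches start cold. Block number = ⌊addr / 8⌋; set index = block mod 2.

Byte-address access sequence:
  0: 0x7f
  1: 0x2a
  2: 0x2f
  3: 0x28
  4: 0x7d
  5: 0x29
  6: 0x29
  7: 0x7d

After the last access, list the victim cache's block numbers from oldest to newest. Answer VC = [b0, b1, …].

0: 0x7f (blk 15, set 1) → MISS  vc=[]
1: 0x2a (blk 5, set 1) → MISS  vc=[15]
2: 0x2f (blk 5, set 1) → L1-HIT  vc=[15]
3: 0x28 (blk 5, set 1) → L1-HIT  vc=[15]
4: 0x7d (blk 15, set 1) → VC-HIT  vc=[5]
5: 0x29 (blk 5, set 1) → VC-HIT  vc=[15]
6: 0x29 (blk 5, set 1) → L1-HIT  vc=[15]
7: 0x7d (blk 15, set 1) → VC-HIT  vc=[5]

VC = [5]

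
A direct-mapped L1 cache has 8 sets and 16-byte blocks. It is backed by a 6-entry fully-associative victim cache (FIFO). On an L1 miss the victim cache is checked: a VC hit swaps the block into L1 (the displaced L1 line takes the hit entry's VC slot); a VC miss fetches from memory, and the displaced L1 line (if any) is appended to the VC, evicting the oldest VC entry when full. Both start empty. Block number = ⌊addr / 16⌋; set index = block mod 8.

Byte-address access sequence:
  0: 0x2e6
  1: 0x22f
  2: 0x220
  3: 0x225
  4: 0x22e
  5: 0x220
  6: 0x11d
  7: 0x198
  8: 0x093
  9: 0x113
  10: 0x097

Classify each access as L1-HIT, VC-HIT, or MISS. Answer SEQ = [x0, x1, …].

SEQ = [MISS, MISS, L1-HIT, L1-HIT, L1-HIT, L1-HIT, MISS, MISS, MISS, VC-HIT, VC-HIT]

0: 0x2e6 (blk 46, set 6) → MISS  vc=[]
1: 0x22f (blk 34, set 2) → MISS  vc=[]
2: 0x220 (blk 34, set 2) → L1-HIT  vc=[]
3: 0x225 (blk 34, set 2) → L1-HIT  vc=[]
4: 0x22e (blk 34, set 2) → L1-HIT  vc=[]
5: 0x220 (blk 34, set 2) → L1-HIT  vc=[]
6: 0x11d (blk 17, set 1) → MISS  vc=[]
7: 0x198 (blk 25, set 1) → MISS  vc=[17]
8: 0x93 (blk 9, set 1) → MISS  vc=[17, 25]
9: 0x113 (blk 17, set 1) → VC-HIT  vc=[9, 25]
10: 0x97 (blk 9, set 1) → VC-HIT  vc=[17, 25]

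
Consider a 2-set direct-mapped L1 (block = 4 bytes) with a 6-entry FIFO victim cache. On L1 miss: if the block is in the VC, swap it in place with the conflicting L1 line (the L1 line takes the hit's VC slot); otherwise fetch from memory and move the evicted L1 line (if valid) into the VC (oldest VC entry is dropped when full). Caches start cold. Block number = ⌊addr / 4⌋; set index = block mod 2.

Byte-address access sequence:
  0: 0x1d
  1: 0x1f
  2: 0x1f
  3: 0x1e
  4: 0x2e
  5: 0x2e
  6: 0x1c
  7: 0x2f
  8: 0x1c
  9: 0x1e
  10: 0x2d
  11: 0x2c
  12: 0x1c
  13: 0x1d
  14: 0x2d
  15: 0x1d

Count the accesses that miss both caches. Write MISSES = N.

#0 0x1d→b7/s1 MISS; vc=[]
#1 0x1f→b7/s1 L1-HIT; vc=[]
#2 0x1f→b7/s1 L1-HIT; vc=[]
#3 0x1e→b7/s1 L1-HIT; vc=[]
#4 0x2e→b11/s1 MISS; vc=[7]
#5 0x2e→b11/s1 L1-HIT; vc=[7]
#6 0x1c→b7/s1 VC-HIT; vc=[11]
#7 0x2f→b11/s1 VC-HIT; vc=[7]
#8 0x1c→b7/s1 VC-HIT; vc=[11]
#9 0x1e→b7/s1 L1-HIT; vc=[11]
#10 0x2d→b11/s1 VC-HIT; vc=[7]
#11 0x2c→b11/s1 L1-HIT; vc=[7]
#12 0x1c→b7/s1 VC-HIT; vc=[11]
#13 0x1d→b7/s1 L1-HIT; vc=[11]
#14 0x2d→b11/s1 VC-HIT; vc=[7]
#15 0x1d→b7/s1 VC-HIT; vc=[11]

MISSES = 2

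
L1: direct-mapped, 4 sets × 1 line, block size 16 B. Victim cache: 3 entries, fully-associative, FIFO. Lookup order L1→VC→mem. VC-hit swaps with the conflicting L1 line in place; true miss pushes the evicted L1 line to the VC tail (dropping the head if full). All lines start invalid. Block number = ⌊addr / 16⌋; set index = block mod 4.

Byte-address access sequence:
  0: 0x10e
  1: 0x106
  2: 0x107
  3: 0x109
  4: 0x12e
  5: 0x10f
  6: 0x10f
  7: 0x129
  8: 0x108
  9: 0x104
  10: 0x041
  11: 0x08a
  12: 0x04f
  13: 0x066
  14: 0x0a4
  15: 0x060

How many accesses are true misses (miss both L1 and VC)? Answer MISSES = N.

  [0] addr=0x10e blk=16 s=0: MISS | VC []
  [1] addr=0x106 blk=16 s=0: L1-HIT | VC []
  [2] addr=0x107 blk=16 s=0: L1-HIT | VC []
  [3] addr=0x109 blk=16 s=0: L1-HIT | VC []
  [4] addr=0x12e blk=18 s=2: MISS | VC []
  [5] addr=0x10f blk=16 s=0: L1-HIT | VC []
  [6] addr=0x10f blk=16 s=0: L1-HIT | VC []
  [7] addr=0x129 blk=18 s=2: L1-HIT | VC []
  [8] addr=0x108 blk=16 s=0: L1-HIT | VC []
  [9] addr=0x104 blk=16 s=0: L1-HIT | VC []
  [10] addr=0x41 blk=4 s=0: MISS | VC [16]
  [11] addr=0x8a blk=8 s=0: MISS | VC [16, 4]
  [12] addr=0x4f blk=4 s=0: VC-HIT | VC [16, 8]
  [13] addr=0x66 blk=6 s=2: MISS | VC [16, 8, 18]
  [14] addr=0xa4 blk=10 s=2: MISS | VC [8, 18, 6]
  [15] addr=0x60 blk=6 s=2: VC-HIT | VC [8, 18, 10]

MISSES = 6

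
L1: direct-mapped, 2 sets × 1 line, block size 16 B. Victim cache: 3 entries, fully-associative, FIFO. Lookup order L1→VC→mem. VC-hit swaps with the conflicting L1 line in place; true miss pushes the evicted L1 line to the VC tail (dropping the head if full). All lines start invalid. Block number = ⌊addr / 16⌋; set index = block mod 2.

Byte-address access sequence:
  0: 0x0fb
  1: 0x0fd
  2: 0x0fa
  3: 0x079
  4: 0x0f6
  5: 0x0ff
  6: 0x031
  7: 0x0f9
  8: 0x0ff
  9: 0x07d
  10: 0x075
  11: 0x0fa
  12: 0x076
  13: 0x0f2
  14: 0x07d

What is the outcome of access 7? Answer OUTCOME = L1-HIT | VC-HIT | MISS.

OUTCOME = VC-HIT

#0 0xfb→b15/s1 MISS; vc=[]
#1 0xfd→b15/s1 L1-HIT; vc=[]
#2 0xfa→b15/s1 L1-HIT; vc=[]
#3 0x79→b7/s1 MISS; vc=[15]
#4 0xf6→b15/s1 VC-HIT; vc=[7]
#5 0xff→b15/s1 L1-HIT; vc=[7]
#6 0x31→b3/s1 MISS; vc=[7,15]
#7 0xf9→b15/s1 VC-HIT; vc=[7,3]
#8 0xff→b15/s1 L1-HIT; vc=[7,3]
#9 0x7d→b7/s1 VC-HIT; vc=[15,3]
#10 0x75→b7/s1 L1-HIT; vc=[15,3]
#11 0xfa→b15/s1 VC-HIT; vc=[7,3]
#12 0x76→b7/s1 VC-HIT; vc=[15,3]
#13 0xf2→b15/s1 VC-HIT; vc=[7,3]
#14 0x7d→b7/s1 VC-HIT; vc=[15,3]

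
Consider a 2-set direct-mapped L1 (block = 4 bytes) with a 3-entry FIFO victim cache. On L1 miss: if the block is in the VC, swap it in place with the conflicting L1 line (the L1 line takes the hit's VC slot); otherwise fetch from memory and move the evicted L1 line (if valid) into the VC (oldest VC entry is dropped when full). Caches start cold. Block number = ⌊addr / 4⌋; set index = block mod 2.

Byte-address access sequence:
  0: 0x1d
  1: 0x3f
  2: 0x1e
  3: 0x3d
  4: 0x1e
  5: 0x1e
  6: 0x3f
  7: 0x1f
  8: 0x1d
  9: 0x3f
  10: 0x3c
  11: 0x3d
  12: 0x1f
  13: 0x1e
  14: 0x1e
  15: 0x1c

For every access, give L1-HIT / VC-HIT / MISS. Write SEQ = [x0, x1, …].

  [0] addr=0x1d blk=7 s=1: MISS | VC []
  [1] addr=0x3f blk=15 s=1: MISS | VC [7]
  [2] addr=0x1e blk=7 s=1: VC-HIT | VC [15]
  [3] addr=0x3d blk=15 s=1: VC-HIT | VC [7]
  [4] addr=0x1e blk=7 s=1: VC-HIT | VC [15]
  [5] addr=0x1e blk=7 s=1: L1-HIT | VC [15]
  [6] addr=0x3f blk=15 s=1: VC-HIT | VC [7]
  [7] addr=0x1f blk=7 s=1: VC-HIT | VC [15]
  [8] addr=0x1d blk=7 s=1: L1-HIT | VC [15]
  [9] addr=0x3f blk=15 s=1: VC-HIT | VC [7]
  [10] addr=0x3c blk=15 s=1: L1-HIT | VC [7]
  [11] addr=0x3d blk=15 s=1: L1-HIT | VC [7]
  [12] addr=0x1f blk=7 s=1: VC-HIT | VC [15]
  [13] addr=0x1e blk=7 s=1: L1-HIT | VC [15]
  [14] addr=0x1e blk=7 s=1: L1-HIT | VC [15]
  [15] addr=0x1c blk=7 s=1: L1-HIT | VC [15]

SEQ = [MISS, MISS, VC-HIT, VC-HIT, VC-HIT, L1-HIT, VC-HIT, VC-HIT, L1-HIT, VC-HIT, L1-HIT, L1-HIT, VC-HIT, L1-HIT, L1-HIT, L1-HIT]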